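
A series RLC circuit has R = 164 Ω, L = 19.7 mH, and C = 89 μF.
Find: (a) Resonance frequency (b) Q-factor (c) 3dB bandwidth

Step 1 — Resonance: ω₀ = 1/√(LC) = 1/√(0.0197·8.9e-05) = 755.2 rad/s.
Step 2 — f₀ = ω₀/(2π) = 120.2 Hz.
Step 3 — Series Q: Q = ω₀L/R = 755.2·0.0197/164 = 0.09072.
Step 4 — Bandwidth: Δω = ω₀/Q = 8325 rad/s; BW = Δω/(2π) = 1325 Hz.

(a) f₀ = 120.2 Hz  (b) Q = 0.09072  (c) BW = 1325 Hz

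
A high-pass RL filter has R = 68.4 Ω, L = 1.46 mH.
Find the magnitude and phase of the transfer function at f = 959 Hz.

Step 1 — Angular frequency: ω = 2π·959 = 6026 rad/s.
Step 2 — Transfer function: H(jω) = jωL/(R + jωL).
Step 3 — Numerator jωL = j·8.797; denominator R + jωL = 68.4 + j8.797.
Step 4 — H = 0.01627 + j0.1265.
Step 5 — Magnitude: |H| = 0.1276 (-17.9 dB); phase: φ = 82.7°.

|H| = 0.1276 (-17.9 dB), φ = 82.7°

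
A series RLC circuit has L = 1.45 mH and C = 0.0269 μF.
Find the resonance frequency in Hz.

Step 1 — Resonance condition Im(Z)=0 gives ω₀ = 1/√(LC).
Step 2 — ω₀ = 1/√(0.00145·2.69e-08) = 1.601e+05 rad/s.
Step 3 — f₀ = ω₀/(2π) = 2.548e+04 Hz.

f₀ = 2.548e+04 Hz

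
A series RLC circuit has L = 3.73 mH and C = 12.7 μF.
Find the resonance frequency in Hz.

Step 1 — Resonance condition Im(Z)=0 gives ω₀ = 1/√(LC).
Step 2 — ω₀ = 1/√(0.00373·1.27e-05) = 4595 rad/s.
Step 3 — f₀ = ω₀/(2π) = 731.2 Hz.

f₀ = 731.2 Hz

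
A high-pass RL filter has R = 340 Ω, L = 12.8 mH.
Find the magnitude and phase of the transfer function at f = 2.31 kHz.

Step 1 — Angular frequency: ω = 2π·2310 = 1.451e+04 rad/s.
Step 2 — Transfer function: H(jω) = jωL/(R + jωL).
Step 3 — Numerator jωL = j·185.8; denominator R + jωL = 340 + j185.8.
Step 4 — H = 0.2299 + j0.4208.
Step 5 — Magnitude: |H| = 0.4795 (-6.4 dB); phase: φ = 61.3°.

|H| = 0.4795 (-6.4 dB), φ = 61.3°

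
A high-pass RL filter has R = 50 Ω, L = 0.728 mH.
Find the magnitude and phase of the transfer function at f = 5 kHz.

Step 1 — Angular frequency: ω = 2π·5000 = 3.142e+04 rad/s.
Step 2 — Transfer function: H(jω) = jωL/(R + jωL).
Step 3 — Numerator jωL = j·22.87; denominator R + jωL = 50 + j22.87.
Step 4 — H = 0.173 + j0.3783.
Step 5 — Magnitude: |H| = 0.416 (-7.6 dB); phase: φ = 65.4°.

|H| = 0.416 (-7.6 dB), φ = 65.4°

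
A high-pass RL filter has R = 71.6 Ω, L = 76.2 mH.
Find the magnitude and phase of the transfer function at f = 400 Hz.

Step 1 — Angular frequency: ω = 2π·400 = 2513 rad/s.
Step 2 — Transfer function: H(jω) = jωL/(R + jωL).
Step 3 — Numerator jωL = j·191.5; denominator R + jωL = 71.6 + j191.5.
Step 4 — H = 0.8774 + j0.328.
Step 5 — Magnitude: |H| = 0.9367 (-0.6 dB); phase: φ = 20.5°.

|H| = 0.9367 (-0.6 dB), φ = 20.5°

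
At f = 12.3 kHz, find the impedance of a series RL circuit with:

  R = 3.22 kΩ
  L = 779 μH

Step 1 — Angular frequency: ω = 2π·f = 2π·1.23e+04 = 7.728e+04 rad/s.
Step 2 — Component impedances:
  R: Z = R = 3220 Ω
  L: Z = jωL = j·7.728e+04·0.000779 = 0 + j60.2 Ω
Step 3 — Series combination: Z_total = R + L = 3220 + j60.2 Ω = 3221∠1.1° Ω.

Z = 3220 + j60.2 Ω = 3221∠1.1° Ω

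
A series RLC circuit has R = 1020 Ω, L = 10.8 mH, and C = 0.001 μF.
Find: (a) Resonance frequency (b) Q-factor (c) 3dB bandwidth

Step 1 — Resonance: ω₀ = 1/√(LC) = 1/√(0.0108·1e-09) = 3.043e+05 rad/s.
Step 2 — f₀ = ω₀/(2π) = 4.843e+04 Hz.
Step 3 — Series Q: Q = ω₀L/R = 3.043e+05·0.0108/1020 = 3.222.
Step 4 — Bandwidth: Δω = ω₀/Q = 9.444e+04 rad/s; BW = Δω/(2π) = 1.503e+04 Hz.

(a) f₀ = 4.843e+04 Hz  (b) Q = 3.222  (c) BW = 1.503e+04 Hz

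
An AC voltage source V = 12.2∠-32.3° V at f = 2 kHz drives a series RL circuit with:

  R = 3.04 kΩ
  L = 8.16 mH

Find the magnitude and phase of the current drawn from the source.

Step 1 — Angular frequency: ω = 2π·f = 2π·2000 = 1.257e+04 rad/s.
Step 2 — Component impedances:
  R: Z = R = 3040 Ω
  L: Z = jωL = j·1.257e+04·0.00816 = 0 + j102.5 Ω
Step 3 — Series combination: Z_total = R + L = 3040 + j102.5 Ω = 3042∠1.9° Ω.
Step 4 — Source phasor: V = 12.2∠-32.3° V = 10.31 - j6.519 V.
Step 5 — Ohm's law: I = V / Z_total = (10.31 - j6.519) / (3040 + j102.5) = 0.003316 - j0.002256 A.
Step 6 — Convert to polar: |I| = 0.004011 A, ∠I = -34.2°.

I = 0.004011∠-34.2° A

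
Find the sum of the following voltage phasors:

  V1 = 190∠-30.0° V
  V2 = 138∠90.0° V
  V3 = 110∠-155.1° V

Step 1 — Convert each phasor to rectangular form:
  V1 = 190·(cos(-30.0°) + j·sin(-30.0°)) = 164.5 - j95 V
  V2 = 138·(cos(90.0°) + j·sin(90.0°)) = 0 + j138 V
  V3 = 110·(cos(-155.1°) + j·sin(-155.1°)) = -99.77 - j46.31 V
Step 2 — Sum components: V_total = 64.77 - j3.314 V.
Step 3 — Convert to polar: |V_total| = 64.85 V, ∠V_total = -2.9°.

V_total = 64.85∠-2.9° V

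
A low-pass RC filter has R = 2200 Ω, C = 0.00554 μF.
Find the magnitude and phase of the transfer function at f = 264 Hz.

Step 1 — Angular frequency: ω = 2π·264 = 1659 rad/s.
Step 2 — Transfer function: H(jω) = 1/(1 + jωRC).
Step 3 — Denominator: 1 + jωRC = 1 + j·1659·2200·5.54e-09 = 1 + j0.02022.
Step 4 — H = 0.9996 - j0.02021.
Step 5 — Magnitude: |H| = 0.9998 (-0.0 dB); phase: φ = -1.2°.

|H| = 0.9998 (-0.0 dB), φ = -1.2°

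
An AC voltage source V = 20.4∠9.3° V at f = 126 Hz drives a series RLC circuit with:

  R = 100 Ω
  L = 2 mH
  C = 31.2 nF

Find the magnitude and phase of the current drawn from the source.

Step 1 — Angular frequency: ω = 2π·f = 2π·126 = 791.7 rad/s.
Step 2 — Component impedances:
  R: Z = R = 100 Ω
  L: Z = jωL = j·791.7·0.002 = 0 + j1.583 Ω
  C: Z = 1/(jωC) = -j/(ω·C) = 0 - j4.049e+04 Ω
Step 3 — Series combination: Z_total = R + L + C = 100 - j4.048e+04 Ω = 4.048e+04∠-89.9° Ω.
Step 4 — Source phasor: V = 20.4∠9.3° V = 20.13 + j3.297 V.
Step 5 — Ohm's law: I = V / Z_total = (20.13 + j3.297) / (100 - j4.048e+04) = -8.02e-05 + j0.0004975 A.
Step 6 — Convert to polar: |I| = 0.0005039 A, ∠I = 99.2°.

I = 0.0005039∠99.2° A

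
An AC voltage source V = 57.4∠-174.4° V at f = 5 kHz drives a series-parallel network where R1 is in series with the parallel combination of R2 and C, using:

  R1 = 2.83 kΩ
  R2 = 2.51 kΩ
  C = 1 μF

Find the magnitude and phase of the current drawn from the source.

Step 1 — Angular frequency: ω = 2π·f = 2π·5000 = 3.142e+04 rad/s.
Step 2 — Component impedances:
  R1: Z = R = 2830 Ω
  R2: Z = R = 2510 Ω
  C: Z = 1/(jωC) = -j/(ω·C) = 0 - j31.83 Ω
Step 3 — Parallel branch: R2 || C = 1/(1/R2 + 1/C) = 0.4036 - j31.83 Ω.
Step 4 — Series with R1: Z_total = R1 + (R2 || C) = 2830 - j31.83 Ω = 2831∠-0.6° Ω.
Step 5 — Source phasor: V = 57.4∠-174.4° V = -57.13 - j5.601 V.
Step 6 — Ohm's law: I = V / Z_total = (-57.13 - j5.601) / (2830 - j31.83) = -0.02016 - j0.002206 A.
Step 7 — Convert to polar: |I| = 0.02028 A, ∠I = -173.8°.

I = 0.02028∠-173.8° A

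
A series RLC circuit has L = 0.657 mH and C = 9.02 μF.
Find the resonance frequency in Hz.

Step 1 — Resonance condition Im(Z)=0 gives ω₀ = 1/√(LC).
Step 2 — ω₀ = 1/√(0.000657·9.02e-06) = 1.299e+04 rad/s.
Step 3 — f₀ = ω₀/(2π) = 2067 Hz.

f₀ = 2067 Hz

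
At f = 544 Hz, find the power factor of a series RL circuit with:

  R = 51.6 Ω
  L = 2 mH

Step 1 — Angular frequency: ω = 2π·f = 2π·544 = 3418 rad/s.
Step 2 — Component impedances:
  R: Z = R = 51.6 Ω
  L: Z = jωL = j·3418·0.002 = 0 + j6.836 Ω
Step 3 — Series combination: Z_total = R + L = 51.6 + j6.836 Ω = 52.05∠7.5° Ω.
Step 4 — Power factor: PF = cos(φ) = Re(Z)/|Z| = 51.6/52.051 = 0.9913.
Step 5 — Type: Im(Z) = 6.836 ⇒ lagging (phase φ = 7.5°).

PF = 0.9913 (lagging, φ = 7.5°)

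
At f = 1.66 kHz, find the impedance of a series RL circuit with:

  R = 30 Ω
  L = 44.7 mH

Step 1 — Angular frequency: ω = 2π·f = 2π·1660 = 1.043e+04 rad/s.
Step 2 — Component impedances:
  R: Z = R = 30 Ω
  L: Z = jωL = j·1.043e+04·0.0447 = 0 + j466.2 Ω
Step 3 — Series combination: Z_total = R + L = 30 + j466.2 Ω = 467.2∠86.3° Ω.

Z = 30 + j466.2 Ω = 467.2∠86.3° Ω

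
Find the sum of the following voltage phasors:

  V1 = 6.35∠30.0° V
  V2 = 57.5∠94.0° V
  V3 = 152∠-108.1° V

Step 1 — Convert each phasor to rectangular form:
  V1 = 6.35·(cos(30.0°) + j·sin(30.0°)) = 5.499 + j3.175 V
  V2 = 57.5·(cos(94.0°) + j·sin(94.0°)) = -4.011 + j57.36 V
  V3 = 152·(cos(-108.1°) + j·sin(-108.1°)) = -47.22 - j144.5 V
Step 2 — Sum components: V_total = -45.73 - j83.94 V.
Step 3 — Convert to polar: |V_total| = 95.59 V, ∠V_total = -118.6°.

V_total = 95.59∠-118.6° V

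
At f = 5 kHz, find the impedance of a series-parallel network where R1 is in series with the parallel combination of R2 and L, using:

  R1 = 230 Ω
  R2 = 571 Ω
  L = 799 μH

Step 1 — Angular frequency: ω = 2π·f = 2π·5000 = 3.142e+04 rad/s.
Step 2 — Component impedances:
  R1: Z = R = 230 Ω
  R2: Z = R = 571 Ω
  L: Z = jωL = j·3.142e+04·0.000799 = 0 + j25.1 Ω
Step 3 — Parallel branch: R2 || L = 1/(1/R2 + 1/L) = 1.101 + j25.05 Ω.
Step 4 — Series with R1: Z_total = R1 + (R2 || L) = 231.1 + j25.05 Ω = 232.5∠6.2° Ω.

Z = 231.1 + j25.05 Ω = 232.5∠6.2° Ω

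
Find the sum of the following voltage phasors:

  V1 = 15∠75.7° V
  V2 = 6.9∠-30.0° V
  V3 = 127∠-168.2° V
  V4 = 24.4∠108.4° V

Step 1 — Convert each phasor to rectangular form:
  V1 = 15·(cos(75.7°) + j·sin(75.7°)) = 3.705 + j14.54 V
  V2 = 6.9·(cos(-30.0°) + j·sin(-30.0°)) = 5.976 - j3.45 V
  V3 = 127·(cos(-168.2°) + j·sin(-168.2°)) = -124.3 - j25.97 V
  V4 = 24.4·(cos(108.4°) + j·sin(108.4°)) = -7.702 + j23.15 V
Step 2 — Sum components: V_total = -122.3 + j8.267 V.
Step 3 — Convert to polar: |V_total| = 122.6 V, ∠V_total = 176.1°.

V_total = 122.6∠176.1° V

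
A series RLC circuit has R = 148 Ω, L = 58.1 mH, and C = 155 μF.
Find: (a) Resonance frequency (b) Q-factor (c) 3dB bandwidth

Step 1 — Resonance condition Im(Z)=0 gives ω₀ = 1/√(LC).
Step 2 — ω₀ = 1/√(0.0581·0.000155) = 333.2 rad/s.
Step 3 — f₀ = ω₀/(2π) = 53.04 Hz.
Step 4 — Series Q: Q = ω₀L/R = 333.2·0.0581/148 = 0.1308.
Step 5 — 3dB bandwidth: Δω = ω₀/Q = 2547 rad/s; BW = Δω/(2π) = 405.4 Hz.

(a) f₀ = 53.04 Hz  (b) Q = 0.1308  (c) BW = 405.4 Hz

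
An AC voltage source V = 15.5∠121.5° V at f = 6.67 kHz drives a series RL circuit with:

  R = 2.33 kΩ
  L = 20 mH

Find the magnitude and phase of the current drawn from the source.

Step 1 — Angular frequency: ω = 2π·f = 2π·6670 = 4.191e+04 rad/s.
Step 2 — Component impedances:
  R: Z = R = 2330 Ω
  L: Z = jωL = j·4.191e+04·0.02 = 0 + j838.2 Ω
Step 3 — Series combination: Z_total = R + L = 2330 + j838.2 Ω = 2476∠19.8° Ω.
Step 4 — Source phasor: V = 15.5∠121.5° V = -8.099 + j13.22 V.
Step 5 — Ohm's law: I = V / Z_total = (-8.099 + j13.22) / (2330 + j838.2) = -0.001271 + j0.006129 A.
Step 6 — Convert to polar: |I| = 0.00626 A, ∠I = 101.7°.

I = 0.00626∠101.7° A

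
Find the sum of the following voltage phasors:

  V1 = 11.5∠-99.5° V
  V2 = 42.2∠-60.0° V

Step 1 — Convert each phasor to rectangular form:
  V1 = 11.5·(cos(-99.5°) + j·sin(-99.5°)) = -1.898 - j11.34 V
  V2 = 42.2·(cos(-60.0°) + j·sin(-60.0°)) = 21.1 - j36.55 V
Step 2 — Sum components: V_total = 19.2 - j47.89 V.
Step 3 — Convert to polar: |V_total| = 51.59 V, ∠V_total = -68.2°.

V_total = 51.59∠-68.2° V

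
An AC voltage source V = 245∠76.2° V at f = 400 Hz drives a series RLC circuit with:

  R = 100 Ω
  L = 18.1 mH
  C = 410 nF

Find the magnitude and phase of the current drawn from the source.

Step 1 — Angular frequency: ω = 2π·f = 2π·400 = 2513 rad/s.
Step 2 — Component impedances:
  R: Z = R = 100 Ω
  L: Z = jωL = j·2513·0.0181 = 0 + j45.49 Ω
  C: Z = 1/(jωC) = -j/(ω·C) = 0 - j970.5 Ω
Step 3 — Series combination: Z_total = R + L + C = 100 - j925 Ω = 930.4∠-83.8° Ω.
Step 4 — Source phasor: V = 245∠76.2° V = 58.44 + j237.9 V.
Step 5 — Ohm's law: I = V / Z_total = (58.44 + j237.9) / (100 - j925) = -0.2475 + j0.08994 A.
Step 6 — Convert to polar: |I| = 0.2633 A, ∠I = 160.0°.

I = 0.2633∠160.0° A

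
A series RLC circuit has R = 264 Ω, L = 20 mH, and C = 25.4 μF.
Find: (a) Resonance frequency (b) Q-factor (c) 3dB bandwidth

Step 1 — Resonance condition Im(Z)=0 gives ω₀ = 1/√(LC).
Step 2 — ω₀ = 1/√(0.02·2.54e-05) = 1403 rad/s.
Step 3 — f₀ = ω₀/(2π) = 223.3 Hz.
Step 4 — Series Q: Q = ω₀L/R = 1403·0.02/264 = 0.1063.
Step 5 — 3dB bandwidth: Δω = ω₀/Q = 1.32e+04 rad/s; BW = Δω/(2π) = 2101 Hz.

(a) f₀ = 223.3 Hz  (b) Q = 0.1063  (c) BW = 2101 Hz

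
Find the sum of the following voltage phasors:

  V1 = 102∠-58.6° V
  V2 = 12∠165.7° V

Step 1 — Convert each phasor to rectangular form:
  V1 = 102·(cos(-58.6°) + j·sin(-58.6°)) = 53.14 - j87.06 V
  V2 = 12·(cos(165.7°) + j·sin(165.7°)) = -11.63 + j2.964 V
Step 2 — Sum components: V_total = 41.51 - j84.1 V.
Step 3 — Convert to polar: |V_total| = 93.79 V, ∠V_total = -63.7°.

V_total = 93.79∠-63.7° V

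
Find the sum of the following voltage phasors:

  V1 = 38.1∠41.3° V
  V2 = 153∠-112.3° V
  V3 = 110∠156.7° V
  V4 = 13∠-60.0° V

Step 1 — Convert each phasor to rectangular form:
  V1 = 38.1·(cos(41.3°) + j·sin(41.3°)) = 28.62 + j25.15 V
  V2 = 153·(cos(-112.3°) + j·sin(-112.3°)) = -58.06 - j141.6 V
  V3 = 110·(cos(156.7°) + j·sin(156.7°)) = -101 + j43.51 V
  V4 = 13·(cos(-60.0°) + j·sin(-60.0°)) = 6.5 - j11.26 V
Step 2 — Sum components: V_total = -124 - j84.16 V.
Step 3 — Convert to polar: |V_total| = 149.8 V, ∠V_total = -145.8°.

V_total = 149.8∠-145.8° V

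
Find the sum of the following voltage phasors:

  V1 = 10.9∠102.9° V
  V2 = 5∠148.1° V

Step 1 — Convert each phasor to rectangular form:
  V1 = 10.9·(cos(102.9°) + j·sin(102.9°)) = -2.433 + j10.62 V
  V2 = 5·(cos(148.1°) + j·sin(148.1°)) = -4.245 + j2.642 V
Step 2 — Sum components: V_total = -6.678 + j13.27 V.
Step 3 — Convert to polar: |V_total| = 14.85 V, ∠V_total = 116.7°.

V_total = 14.85∠116.7° V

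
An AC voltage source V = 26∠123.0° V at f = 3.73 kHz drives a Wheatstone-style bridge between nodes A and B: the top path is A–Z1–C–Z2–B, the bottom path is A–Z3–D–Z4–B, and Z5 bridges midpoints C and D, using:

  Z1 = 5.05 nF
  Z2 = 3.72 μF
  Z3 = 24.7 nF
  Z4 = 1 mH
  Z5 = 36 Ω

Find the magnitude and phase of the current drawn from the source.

Step 1 — Angular frequency: ω = 2π·f = 2π·3730 = 2.344e+04 rad/s.
Step 2 — Component impedances:
  Z1: Z = 1/(jωC) = -j/(ω·C) = 0 - j8449 Ω
  Z2: Z = 1/(jωC) = -j/(ω·C) = 0 - j11.47 Ω
  Z3: Z = 1/(jωC) = -j/(ω·C) = 0 - j1727 Ω
  Z4: Z = jωL = j·2.344e+04·0.001 = 0 + j23.44 Ω
  Z5: Z = R = 36 Ω
Step 3 — Bridge requires nodal analysis (the Z5 bridge couples midpoints C and D, so the two paths cannot be reduced to a simple series/parallel combination). Setting node B to ground and injecting 1 A at node A, the 3-node admittance system at A, C, D solves to V_A = Z_AB = 11.49 - j1422 Ω = 1422∠-89.5° Ω.
Step 4 — Source phasor: V = 26∠123.0° V = -14.16 + j21.81 V.
Step 5 — Ohm's law: I = V / Z_total = (-14.16 + j21.81) / (11.49 - j1422) = -0.01541 - j0.009832 A.
Step 6 — Convert to polar: |I| = 0.01828 A, ∠I = -147.5°.

I = 0.01828∠-147.5° A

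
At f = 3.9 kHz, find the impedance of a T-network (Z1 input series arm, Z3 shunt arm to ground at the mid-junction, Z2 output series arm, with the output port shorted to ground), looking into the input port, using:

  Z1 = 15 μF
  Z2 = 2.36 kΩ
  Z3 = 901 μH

Step 1 — Angular frequency: ω = 2π·f = 2π·3900 = 2.45e+04 rad/s.
Step 2 — Component impedances:
  Z1: Z = 1/(jωC) = -j/(ω·C) = 0 - j2.721 Ω
  Z2: Z = R = 2360 Ω
  Z3: Z = jωL = j·2.45e+04·0.000901 = 0 + j22.08 Ω
Step 3 — With the output port shorted to ground, the output series arm Z2 runs from the junction to ground; the shunt arm Z3 also runs from the junction to ground. They appear in parallel: Z3 || Z2 = 0.2065 + j22.08 Ω.
Step 4 — Series with input arm Z1: Z_in = Z1 + (Z3 || Z2) = 0.2065 + j19.36 Ω = 19.36∠89.4° Ω.

Z = 0.2065 + j19.36 Ω = 19.36∠89.4° Ω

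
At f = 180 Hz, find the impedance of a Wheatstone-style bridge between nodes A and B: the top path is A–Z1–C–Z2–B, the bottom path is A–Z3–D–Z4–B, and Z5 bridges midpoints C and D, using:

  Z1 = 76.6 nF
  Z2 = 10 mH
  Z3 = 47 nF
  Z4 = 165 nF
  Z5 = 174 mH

Step 1 — Angular frequency: ω = 2π·f = 2π·180 = 1131 rad/s.
Step 2 — Component impedances:
  Z1: Z = 1/(jωC) = -j/(ω·C) = 0 - j1.154e+04 Ω
  Z2: Z = jωL = j·1131·0.01 = 0 + j11.31 Ω
  Z3: Z = 1/(jωC) = -j/(ω·C) = 0 - j1.881e+04 Ω
  Z4: Z = 1/(jωC) = -j/(ω·C) = 0 - j5359 Ω
  Z5: Z = jωL = j·1131·0.174 = 0 + j196.8 Ω
Step 3 — Bridge requires nodal analysis (the Z5 bridge couples midpoints C and D, so the two paths cannot be reduced to a simple series/parallel combination). Setting node B to ground and injecting 1 A at node A, the 3-node admittance system at A, C, D solves to V_A = Z_AB = 0 - j7112 Ω = 7112∠-90.0° Ω.

Z = 0 - j7112 Ω = 7112∠-90.0° Ω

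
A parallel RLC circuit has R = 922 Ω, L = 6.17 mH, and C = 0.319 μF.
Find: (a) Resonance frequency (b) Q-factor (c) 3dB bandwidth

Step 1 — Resonance: ω₀ = 1/√(LC) = 1/√(0.00617·3.19e-07) = 2.254e+04 rad/s.
Step 2 — f₀ = ω₀/(2π) = 3587 Hz.
Step 3 — Parallel Q: Q = R/(ω₀L) = 922/(2.254e+04·0.00617) = 6.63.
Step 4 — Bandwidth: Δω = ω₀/Q = 3400 rad/s; BW = Δω/(2π) = 541.1 Hz.

(a) f₀ = 3587 Hz  (b) Q = 6.63  (c) BW = 541.1 Hz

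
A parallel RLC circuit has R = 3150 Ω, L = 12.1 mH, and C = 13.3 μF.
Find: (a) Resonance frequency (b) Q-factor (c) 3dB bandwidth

Step 1 — Resonance: ω₀ = 1/√(LC) = 1/√(0.0121·1.33e-05) = 2493 rad/s.
Step 2 — f₀ = ω₀/(2π) = 396.7 Hz.
Step 3 — Parallel Q: Q = R/(ω₀L) = 3150/(2493·0.0121) = 104.4.
Step 4 — Bandwidth: Δω = ω₀/Q = 23.87 rad/s; BW = Δω/(2π) = 3.799 Hz.

(a) f₀ = 396.7 Hz  (b) Q = 104.4  (c) BW = 3.799 Hz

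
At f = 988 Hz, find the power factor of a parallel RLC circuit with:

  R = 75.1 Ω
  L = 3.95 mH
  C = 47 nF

Step 1 — Angular frequency: ω = 2π·f = 2π·988 = 6208 rad/s.
Step 2 — Component impedances:
  R: Z = R = 75.1 Ω
  L: Z = jωL = j·6208·0.00395 = 0 + j24.52 Ω
  C: Z = 1/(jωC) = -j/(ω·C) = 0 - j3427 Ω
Step 3 — Parallel combination: 1/Z_total = 1/R + 1/L + 1/C; Z_total = 7.329 + j22.29 Ω = 23.46∠71.8° Ω.
Step 4 — Power factor: PF = cos(φ) = Re(Z)/|Z| = 7.329/23.46 = 0.3124.
Step 5 — Type: Im(Z) = 22.29 ⇒ lagging (phase φ = 71.8°).

PF = 0.3124 (lagging, φ = 71.8°)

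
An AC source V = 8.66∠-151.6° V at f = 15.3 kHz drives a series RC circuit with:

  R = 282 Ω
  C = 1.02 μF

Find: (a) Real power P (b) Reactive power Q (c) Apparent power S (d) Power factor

Step 1 — Angular frequency: ω = 2π·f = 2π·1.53e+04 = 9.613e+04 rad/s.
Step 2 — Component impedances:
  R: Z = R = 282 Ω
  C: Z = 1/(jωC) = -j/(ω·C) = 0 - j10.2 Ω
Step 3 — Series combination: Z_total = R + C = 282 - j10.2 Ω = 282.2∠-2.1° Ω.
Step 4 — Source phasor: V = 8.66∠-151.6° V = -7.618 - j4.119 V.
Step 5 — Current: I = V / Z = -0.02645 - j0.01556 A = 0.03069∠-149.5° A.
Step 6 — Complex power: S = V·I* = 0.2656 - j0.009605 VA.
Step 7 — Real power: P = Re(S) = 0.2656 W.
Step 8 — Reactive power: Q = Im(S) = -0.009605 VAR.
Step 9 — Apparent power: |S| = 0.2658 VA.
Step 10 — Power factor: PF = P/|S| = 0.9993 (leading).

(a) P = 0.2656 W  (b) Q = -0.009605 VAR  (c) S = 0.2658 VA  (d) PF = 0.9993 (leading)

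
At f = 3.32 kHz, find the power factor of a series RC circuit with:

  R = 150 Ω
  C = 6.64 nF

Step 1 — Angular frequency: ω = 2π·f = 2π·3320 = 2.086e+04 rad/s.
Step 2 — Component impedances:
  R: Z = R = 150 Ω
  C: Z = 1/(jωC) = -j/(ω·C) = 0 - j7220 Ω
Step 3 — Series combination: Z_total = R + C = 150 - j7220 Ω = 7221∠-88.8° Ω.
Step 4 — Power factor: PF = cos(φ) = Re(Z)/|Z| = 150/7221 = 0.02077.
Step 5 — Type: Im(Z) = -7220 ⇒ leading (phase φ = -88.8°).

PF = 0.02077 (leading, φ = -88.8°)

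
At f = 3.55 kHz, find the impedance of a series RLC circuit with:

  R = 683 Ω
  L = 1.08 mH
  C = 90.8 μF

Step 1 — Angular frequency: ω = 2π·f = 2π·3550 = 2.231e+04 rad/s.
Step 2 — Component impedances:
  R: Z = R = 683 Ω
  L: Z = jωL = j·2.231e+04·0.00108 = 0 + j24.09 Ω
  C: Z = 1/(jωC) = -j/(ω·C) = 0 - j0.4937 Ω
Step 3 — Series combination: Z_total = R + L + C = 683 + j23.6 Ω = 683.4∠2.0° Ω.

Z = 683 + j23.6 Ω = 683.4∠2.0° Ω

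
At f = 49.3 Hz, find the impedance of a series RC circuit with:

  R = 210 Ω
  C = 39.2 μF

Step 1 — Angular frequency: ω = 2π·f = 2π·49.3 = 309.8 rad/s.
Step 2 — Component impedances:
  R: Z = R = 210 Ω
  C: Z = 1/(jωC) = -j/(ω·C) = 0 - j82.35 Ω
Step 3 — Series combination: Z_total = R + C = 210 - j82.35 Ω = 225.6∠-21.4° Ω.

Z = 210 - j82.35 Ω = 225.6∠-21.4° Ω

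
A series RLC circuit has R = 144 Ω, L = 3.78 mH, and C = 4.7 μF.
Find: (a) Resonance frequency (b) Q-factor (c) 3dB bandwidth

Step 1 — Resonance condition Im(Z)=0 gives ω₀ = 1/√(LC).
Step 2 — ω₀ = 1/√(0.00378·4.7e-06) = 7502 rad/s.
Step 3 — f₀ = ω₀/(2π) = 1194 Hz.
Step 4 — Series Q: Q = ω₀L/R = 7502·0.00378/144 = 0.1969.
Step 5 — 3dB bandwidth: Δω = ω₀/Q = 3.81e+04 rad/s; BW = Δω/(2π) = 6063 Hz.

(a) f₀ = 1194 Hz  (b) Q = 0.1969  (c) BW = 6063 Hz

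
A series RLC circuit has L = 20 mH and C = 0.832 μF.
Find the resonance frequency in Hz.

Step 1 — Resonance condition Im(Z)=0 gives ω₀ = 1/√(LC).
Step 2 — ω₀ = 1/√(0.02·8.32e-07) = 7752 rad/s.
Step 3 — f₀ = ω₀/(2π) = 1234 Hz.

f₀ = 1234 Hz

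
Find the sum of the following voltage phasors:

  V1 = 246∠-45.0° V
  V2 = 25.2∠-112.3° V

Step 1 — Convert each phasor to rectangular form:
  V1 = 246·(cos(-45.0°) + j·sin(-45.0°)) = 173.9 - j173.9 V
  V2 = 25.2·(cos(-112.3°) + j·sin(-112.3°)) = -9.562 - j23.32 V
Step 2 — Sum components: V_total = 164.4 - j197.3 V.
Step 3 — Convert to polar: |V_total| = 256.8 V, ∠V_total = -50.2°.

V_total = 256.8∠-50.2° V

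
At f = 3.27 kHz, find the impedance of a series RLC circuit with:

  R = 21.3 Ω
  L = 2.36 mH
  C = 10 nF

Step 1 — Angular frequency: ω = 2π·f = 2π·3270 = 2.055e+04 rad/s.
Step 2 — Component impedances:
  R: Z = R = 21.3 Ω
  L: Z = jωL = j·2.055e+04·0.00236 = 0 + j48.49 Ω
  C: Z = 1/(jωC) = -j/(ω·C) = 0 - j4867 Ω
Step 3 — Series combination: Z_total = R + L + C = 21.3 - j4819 Ω = 4819∠-89.7° Ω.

Z = 21.3 - j4819 Ω = 4819∠-89.7° Ω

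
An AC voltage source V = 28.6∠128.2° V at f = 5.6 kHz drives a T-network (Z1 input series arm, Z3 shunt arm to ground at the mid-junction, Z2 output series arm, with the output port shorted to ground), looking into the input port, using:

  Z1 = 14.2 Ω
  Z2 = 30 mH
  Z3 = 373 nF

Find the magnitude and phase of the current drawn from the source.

Step 1 — Angular frequency: ω = 2π·f = 2π·5600 = 3.519e+04 rad/s.
Step 2 — Component impedances:
  Z1: Z = R = 14.2 Ω
  Z2: Z = jωL = j·3.519e+04·0.03 = 0 + j1056 Ω
  Z3: Z = 1/(jωC) = -j/(ω·C) = 0 - j76.19 Ω
Step 3 — With the output port shorted to ground, the output series arm Z2 runs from the junction to ground; the shunt arm Z3 also runs from the junction to ground. They appear in parallel: Z3 || Z2 = 0 - j82.12 Ω.
Step 4 — Series with input arm Z1: Z_in = Z1 + (Z3 || Z2) = 14.2 - j82.12 Ω = 83.34∠-80.2° Ω.
Step 5 — Source phasor: V = 28.6∠128.2° V = -17.69 + j22.48 V.
Step 6 — Ohm's law: I = V / Z_total = (-17.69 + j22.48) / (14.2 - j82.12) = -0.3019 - j0.1632 A.
Step 7 — Convert to polar: |I| = 0.3432 A, ∠I = -151.6°.

I = 0.3432∠-151.6° A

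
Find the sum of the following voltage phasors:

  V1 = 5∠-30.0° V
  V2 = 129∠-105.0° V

Step 1 — Convert each phasor to rectangular form:
  V1 = 5·(cos(-30.0°) + j·sin(-30.0°)) = 4.33 - j2.5 V
  V2 = 129·(cos(-105.0°) + j·sin(-105.0°)) = -33.39 - j124.6 V
Step 2 — Sum components: V_total = -29.06 - j127.1 V.
Step 3 — Convert to polar: |V_total| = 130.4 V, ∠V_total = -102.9°.

V_total = 130.4∠-102.9° V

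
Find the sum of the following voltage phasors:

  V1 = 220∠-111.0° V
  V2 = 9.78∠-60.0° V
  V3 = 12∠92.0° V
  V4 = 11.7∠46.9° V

Step 1 — Convert each phasor to rectangular form:
  V1 = 220·(cos(-111.0°) + j·sin(-111.0°)) = -78.84 - j205.4 V
  V2 = 9.78·(cos(-60.0°) + j·sin(-60.0°)) = 4.89 - j8.47 V
  V3 = 12·(cos(92.0°) + j·sin(92.0°)) = -0.4188 + j11.99 V
  V4 = 11.7·(cos(46.9°) + j·sin(46.9°)) = 7.994 + j8.543 V
Step 2 — Sum components: V_total = -66.38 - j193.3 V.
Step 3 — Convert to polar: |V_total| = 204.4 V, ∠V_total = -108.9°.

V_total = 204.4∠-108.9° V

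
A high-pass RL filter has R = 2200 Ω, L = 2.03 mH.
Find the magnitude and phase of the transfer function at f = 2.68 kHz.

Step 1 — Angular frequency: ω = 2π·2680 = 1.684e+04 rad/s.
Step 2 — Transfer function: H(jω) = jωL/(R + jωL).
Step 3 — Numerator jωL = j·34.18; denominator R + jωL = 2200 + j34.18.
Step 4 — H = 0.0002414 + j0.01553.
Step 5 — Magnitude: |H| = 0.01554 (-36.2 dB); phase: φ = 89.1°.

|H| = 0.01554 (-36.2 dB), φ = 89.1°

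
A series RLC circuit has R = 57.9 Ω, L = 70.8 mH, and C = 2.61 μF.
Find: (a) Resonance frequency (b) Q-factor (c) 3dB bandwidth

Step 1 — Resonance condition Im(Z)=0 gives ω₀ = 1/√(LC).
Step 2 — ω₀ = 1/√(0.0708·2.61e-06) = 2326 rad/s.
Step 3 — f₀ = ω₀/(2π) = 370.2 Hz.
Step 4 — Series Q: Q = ω₀L/R = 2326·0.0708/57.9 = 2.845.
Step 5 — 3dB bandwidth: Δω = ω₀/Q = 817.8 rad/s; BW = Δω/(2π) = 130.2 Hz.

(a) f₀ = 370.2 Hz  (b) Q = 2.845  (c) BW = 130.2 Hz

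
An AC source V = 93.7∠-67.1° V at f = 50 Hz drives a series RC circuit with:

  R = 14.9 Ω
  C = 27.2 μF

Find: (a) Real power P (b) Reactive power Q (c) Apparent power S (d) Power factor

Step 1 — Angular frequency: ω = 2π·f = 2π·50 = 314.2 rad/s.
Step 2 — Component impedances:
  R: Z = R = 14.9 Ω
  C: Z = 1/(jωC) = -j/(ω·C) = 0 - j117 Ω
Step 3 — Series combination: Z_total = R + C = 14.9 - j117 Ω = 118∠-82.7° Ω.
Step 4 — Source phasor: V = 93.7∠-67.1° V = 36.46 - j86.32 V.
Step 5 — Current: I = V / Z = 0.7648 + j0.2142 A = 0.7943∠15.6° A.
Step 6 — Complex power: S = V·I* = 9.4 - j73.83 VA.
Step 7 — Real power: P = Re(S) = 9.4 W.
Step 8 — Reactive power: Q = Im(S) = -73.83 VAR.
Step 9 — Apparent power: |S| = 74.42 VA.
Step 10 — Power factor: PF = P/|S| = 0.1263 (leading).

(a) P = 9.4 W  (b) Q = -73.83 VAR  (c) S = 74.42 VA  (d) PF = 0.1263 (leading)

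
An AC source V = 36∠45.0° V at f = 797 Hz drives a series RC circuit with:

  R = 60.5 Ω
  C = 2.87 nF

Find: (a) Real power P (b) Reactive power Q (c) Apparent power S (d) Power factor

Step 1 — Angular frequency: ω = 2π·f = 2π·797 = 5008 rad/s.
Step 2 — Component impedances:
  R: Z = R = 60.5 Ω
  C: Z = 1/(jωC) = -j/(ω·C) = 0 - j6.958e+04 Ω
Step 3 — Series combination: Z_total = R + C = 60.5 - j6.958e+04 Ω = 6.958e+04∠-90.0° Ω.
Step 4 — Source phasor: V = 36∠45.0° V = 25.46 + j25.46 V.
Step 5 — Current: I = V / Z = -0.0003655 + j0.0003662 A = 0.0005174∠135.0° A.
Step 6 — Complex power: S = V·I* = 1.62e-05 - j0.01863 VA.
Step 7 — Real power: P = Re(S) = 1.62e-05 W.
Step 8 — Reactive power: Q = Im(S) = -0.01863 VAR.
Step 9 — Apparent power: |S| = 0.01863 VA.
Step 10 — Power factor: PF = P/|S| = 0.0008695 (leading).

(a) P = 1.62e-05 W  (b) Q = -0.01863 VAR  (c) S = 0.01863 VA  (d) PF = 0.0008695 (leading)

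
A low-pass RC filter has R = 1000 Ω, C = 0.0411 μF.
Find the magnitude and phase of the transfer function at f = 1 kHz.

Step 1 — Angular frequency: ω = 2π·1000 = 6283 rad/s.
Step 2 — Transfer function: H(jω) = 1/(1 + jωRC).
Step 3 — Denominator: 1 + jωRC = 1 + j·6283·1000·4.11e-08 = 1 + j0.2582.
Step 4 — H = 0.9375 - j0.2421.
Step 5 — Magnitude: |H| = 0.9682 (-0.3 dB); phase: φ = -14.5°.

|H| = 0.9682 (-0.3 dB), φ = -14.5°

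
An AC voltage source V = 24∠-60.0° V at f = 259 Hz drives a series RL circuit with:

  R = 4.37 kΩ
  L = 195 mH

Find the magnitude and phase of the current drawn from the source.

Step 1 — Angular frequency: ω = 2π·f = 2π·259 = 1627 rad/s.
Step 2 — Component impedances:
  R: Z = R = 4370 Ω
  L: Z = jωL = j·1627·0.195 = 0 + j317.3 Ω
Step 3 — Series combination: Z_total = R + L = 4370 + j317.3 Ω = 4382∠4.2° Ω.
Step 4 — Source phasor: V = 24∠-60.0° V = 12 - j20.78 V.
Step 5 — Ohm's law: I = V / Z_total = (12 - j20.78) / (4370 + j317.3) = 0.002388 - j0.00493 A.
Step 6 — Convert to polar: |I| = 0.005478 A, ∠I = -64.2°.

I = 0.005478∠-64.2° A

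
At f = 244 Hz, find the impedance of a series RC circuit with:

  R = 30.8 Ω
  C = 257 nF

Step 1 — Angular frequency: ω = 2π·f = 2π·244 = 1533 rad/s.
Step 2 — Component impedances:
  R: Z = R = 30.8 Ω
  C: Z = 1/(jωC) = -j/(ω·C) = 0 - j2538 Ω
Step 3 — Series combination: Z_total = R + C = 30.8 - j2538 Ω = 2538∠-89.3° Ω.

Z = 30.8 - j2538 Ω = 2538∠-89.3° Ω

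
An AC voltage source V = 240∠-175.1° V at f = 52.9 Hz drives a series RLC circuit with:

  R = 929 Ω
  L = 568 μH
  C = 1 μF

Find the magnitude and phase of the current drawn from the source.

Step 1 — Angular frequency: ω = 2π·f = 2π·52.9 = 332.4 rad/s.
Step 2 — Component impedances:
  R: Z = R = 929 Ω
  L: Z = jωL = j·332.4·0.000568 = 0 + j0.1888 Ω
  C: Z = 1/(jωC) = -j/(ω·C) = 0 - j3009 Ω
Step 3 — Series combination: Z_total = R + L + C = 929 - j3008 Ω = 3149∠-72.8° Ω.
Step 4 — Source phasor: V = 240∠-175.1° V = -239.1 - j20.5 V.
Step 5 — Ohm's law: I = V / Z_total = (-239.1 - j20.5) / (929 - j3008) = -0.01619 - j0.07449 A.
Step 6 — Convert to polar: |I| = 0.07622 A, ∠I = -102.3°.

I = 0.07622∠-102.3° A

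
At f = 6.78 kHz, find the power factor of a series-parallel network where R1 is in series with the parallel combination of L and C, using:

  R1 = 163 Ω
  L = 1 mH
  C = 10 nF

Step 1 — Angular frequency: ω = 2π·f = 2π·6780 = 4.26e+04 rad/s.
Step 2 — Component impedances:
  R1: Z = R = 163 Ω
  L: Z = jωL = j·4.26e+04·0.001 = 0 + j42.6 Ω
  C: Z = 1/(jωC) = -j/(ω·C) = 0 - j2347 Ω
Step 3 — Parallel branch: L || C = 1/(1/L + 1/C) = 0 + j43.39 Ω.
Step 4 — Series with R1: Z_total = R1 + (L || C) = 163 + j43.39 Ω = 168.7∠14.9° Ω.
Step 5 — Power factor: PF = cos(φ) = Re(Z)/|Z| = 163/168.6756 = 0.9664.
Step 6 — Type: Im(Z) = 43.39 ⇒ lagging (phase φ = 14.9°).

PF = 0.9664 (lagging, φ = 14.9°)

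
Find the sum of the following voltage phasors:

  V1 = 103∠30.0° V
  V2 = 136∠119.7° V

Step 1 — Convert each phasor to rectangular form:
  V1 = 103·(cos(30.0°) + j·sin(30.0°)) = 89.2 + j51.5 V
  V2 = 136·(cos(119.7°) + j·sin(119.7°)) = -67.38 + j118.1 V
Step 2 — Sum components: V_total = 21.82 + j169.6 V.
Step 3 — Convert to polar: |V_total| = 171 V, ∠V_total = 82.7°.

V_total = 171∠82.7° V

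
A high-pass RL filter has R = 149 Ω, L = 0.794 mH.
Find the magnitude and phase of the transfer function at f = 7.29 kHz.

Step 1 — Angular frequency: ω = 2π·7290 = 4.58e+04 rad/s.
Step 2 — Transfer function: H(jω) = jωL/(R + jωL).
Step 3 — Numerator jωL = j·36.37; denominator R + jωL = 149 + j36.37.
Step 4 — H = 0.05623 + j0.2304.
Step 5 — Magnitude: |H| = 0.2371 (-12.5 dB); phase: φ = 76.3°.

|H| = 0.2371 (-12.5 dB), φ = 76.3°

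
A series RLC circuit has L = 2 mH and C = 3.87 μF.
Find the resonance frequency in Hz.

Step 1 — Resonance condition Im(Z)=0 gives ω₀ = 1/√(LC).
Step 2 — ω₀ = 1/√(0.002·3.87e-06) = 1.137e+04 rad/s.
Step 3 — f₀ = ω₀/(2π) = 1809 Hz.

f₀ = 1809 Hz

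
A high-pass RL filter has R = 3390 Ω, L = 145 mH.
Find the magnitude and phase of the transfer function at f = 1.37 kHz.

Step 1 — Angular frequency: ω = 2π·1370 = 8608 rad/s.
Step 2 — Transfer function: H(jω) = jωL/(R + jωL).
Step 3 — Numerator jωL = j·1248; denominator R + jωL = 3390 + j1248.
Step 4 — H = 0.1194 + j0.3242.
Step 5 — Magnitude: |H| = 0.3455 (-9.2 dB); phase: φ = 69.8°.

|H| = 0.3455 (-9.2 dB), φ = 69.8°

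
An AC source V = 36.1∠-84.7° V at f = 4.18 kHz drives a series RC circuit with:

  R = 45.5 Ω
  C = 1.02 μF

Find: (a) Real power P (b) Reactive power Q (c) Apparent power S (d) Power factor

Step 1 — Angular frequency: ω = 2π·f = 2π·4180 = 2.626e+04 rad/s.
Step 2 — Component impedances:
  R: Z = R = 45.5 Ω
  C: Z = 1/(jωC) = -j/(ω·C) = 0 - j37.33 Ω
Step 3 — Series combination: Z_total = R + C = 45.5 - j37.33 Ω = 58.85∠-39.4° Ω.
Step 4 — Source phasor: V = 36.1∠-84.7° V = 3.335 - j35.95 V.
Step 5 — Current: I = V / Z = 0.4312 - j0.4363 A = 0.6134∠-45.3° A.
Step 6 — Complex power: S = V·I* = 17.12 - j14.04 VA.
Step 7 — Real power: P = Re(S) = 17.12 W.
Step 8 — Reactive power: Q = Im(S) = -14.04 VAR.
Step 9 — Apparent power: |S| = 22.14 VA.
Step 10 — Power factor: PF = P/|S| = 0.7731 (leading).

(a) P = 17.12 W  (b) Q = -14.04 VAR  (c) S = 22.14 VA  (d) PF = 0.7731 (leading)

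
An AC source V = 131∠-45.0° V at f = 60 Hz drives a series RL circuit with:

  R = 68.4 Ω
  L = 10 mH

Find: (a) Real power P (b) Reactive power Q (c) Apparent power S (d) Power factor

Step 1 — Angular frequency: ω = 2π·f = 2π·60 = 377 rad/s.
Step 2 — Component impedances:
  R: Z = R = 68.4 Ω
  L: Z = jωL = j·377·0.01 = 0 + j3.77 Ω
Step 3 — Series combination: Z_total = R + L = 68.4 + j3.77 Ω = 68.5∠3.2° Ω.
Step 4 — Source phasor: V = 131∠-45.0° V = 92.63 - j92.63 V.
Step 5 — Current: I = V / Z = 1.276 - j1.425 A = 1.912∠-48.2° A.
Step 6 — Complex power: S = V·I* = 250.1 + j13.79 VA.
Step 7 — Real power: P = Re(S) = 250.1 W.
Step 8 — Reactive power: Q = Im(S) = 13.79 VAR.
Step 9 — Apparent power: |S| = 250.5 VA.
Step 10 — Power factor: PF = P/|S| = 0.9985 (lagging).

(a) P = 250.1 W  (b) Q = 13.79 VAR  (c) S = 250.5 VA  (d) PF = 0.9985 (lagging)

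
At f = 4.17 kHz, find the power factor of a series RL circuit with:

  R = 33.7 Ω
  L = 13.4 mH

Step 1 — Angular frequency: ω = 2π·f = 2π·4170 = 2.62e+04 rad/s.
Step 2 — Component impedances:
  R: Z = R = 33.7 Ω
  L: Z = jωL = j·2.62e+04·0.0134 = 0 + j351.1 Ω
Step 3 — Series combination: Z_total = R + L = 33.7 + j351.1 Ω = 352.7∠84.5° Ω.
Step 4 — Power factor: PF = cos(φ) = Re(Z)/|Z| = 33.7/352.7 = 0.09555.
Step 5 — Type: Im(Z) = 351.1 ⇒ lagging (phase φ = 84.5°).

PF = 0.09555 (lagging, φ = 84.5°)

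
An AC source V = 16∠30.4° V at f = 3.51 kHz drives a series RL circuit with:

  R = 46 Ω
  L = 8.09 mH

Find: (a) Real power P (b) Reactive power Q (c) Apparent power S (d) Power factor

Step 1 — Angular frequency: ω = 2π·f = 2π·3510 = 2.205e+04 rad/s.
Step 2 — Component impedances:
  R: Z = R = 46 Ω
  L: Z = jωL = j·2.205e+04·0.00809 = 0 + j178.4 Ω
Step 3 — Series combination: Z_total = R + L = 46 + j178.4 Ω = 184.3∠75.5° Ω.
Step 4 — Source phasor: V = 16∠30.4° V = 13.8 + j8.097 V.
Step 5 — Current: I = V / Z = 0.06125 - j0.06156 A = 0.08684∠-45.1° A.
Step 6 — Complex power: S = V·I* = 0.3469 + j1.345 VA.
Step 7 — Real power: P = Re(S) = 0.3469 W.
Step 8 — Reactive power: Q = Im(S) = 1.345 VAR.
Step 9 — Apparent power: |S| = 1.389 VA.
Step 10 — Power factor: PF = P/|S| = 0.2497 (lagging).

(a) P = 0.3469 W  (b) Q = 1.345 VAR  (c) S = 1.389 VA  (d) PF = 0.2497 (lagging)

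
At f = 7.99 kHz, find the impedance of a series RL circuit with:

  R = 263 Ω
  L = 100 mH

Step 1 — Angular frequency: ω = 2π·f = 2π·7990 = 5.02e+04 rad/s.
Step 2 — Component impedances:
  R: Z = R = 263 Ω
  L: Z = jωL = j·5.02e+04·0.1 = 0 + j5020 Ω
Step 3 — Series combination: Z_total = R + L = 263 + j5020 Ω = 5027∠87.0° Ω.

Z = 263 + j5020 Ω = 5027∠87.0° Ω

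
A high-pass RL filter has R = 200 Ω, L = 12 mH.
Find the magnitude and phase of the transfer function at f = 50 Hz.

Step 1 — Angular frequency: ω = 2π·50 = 314.2 rad/s.
Step 2 — Transfer function: H(jω) = jωL/(R + jωL).
Step 3 — Numerator jωL = j·3.77; denominator R + jωL = 200 + j3.77.
Step 4 — H = 0.0003552 + j0.01884.
Step 5 — Magnitude: |H| = 0.01885 (-34.5 dB); phase: φ = 88.9°.

|H| = 0.01885 (-34.5 dB), φ = 88.9°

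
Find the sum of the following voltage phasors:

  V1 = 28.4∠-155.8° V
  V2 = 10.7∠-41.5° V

Step 1 — Convert each phasor to rectangular form:
  V1 = 28.4·(cos(-155.8°) + j·sin(-155.8°)) = -25.9 - j11.64 V
  V2 = 10.7·(cos(-41.5°) + j·sin(-41.5°)) = 8.014 - j7.09 V
Step 2 — Sum components: V_total = -17.89 - j18.73 V.
Step 3 — Convert to polar: |V_total| = 25.9 V, ∠V_total = -133.7°.

V_total = 25.9∠-133.7° V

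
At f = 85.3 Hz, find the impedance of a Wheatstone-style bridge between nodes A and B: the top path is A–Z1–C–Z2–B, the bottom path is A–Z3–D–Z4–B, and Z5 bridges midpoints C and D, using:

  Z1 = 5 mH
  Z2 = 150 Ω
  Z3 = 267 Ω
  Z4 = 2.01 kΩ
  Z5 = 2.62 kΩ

Step 1 — Angular frequency: ω = 2π·f = 2π·85.3 = 536 rad/s.
Step 2 — Component impedances:
  Z1: Z = jωL = j·536·0.005 = 0 + j2.68 Ω
  Z2: Z = R = 150 Ω
  Z3: Z = R = 267 Ω
  Z4: Z = R = 2010 Ω
  Z5: Z = R = 2620 Ω
Step 3 — Bridge requires nodal analysis (the Z5 bridge couples midpoints C and D, so the two paths cannot be reduced to a simple series/parallel combination). Setting node B to ground and injecting 1 A at node A, the 3-node admittance system at A, C, D solves to V_A = Z_AB = 140.6 + j2.385 Ω = 140.7∠1.0° Ω.

Z = 140.6 + j2.385 Ω = 140.7∠1.0° Ω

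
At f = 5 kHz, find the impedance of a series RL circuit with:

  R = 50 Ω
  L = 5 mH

Step 1 — Angular frequency: ω = 2π·f = 2π·5000 = 3.142e+04 rad/s.
Step 2 — Component impedances:
  R: Z = R = 50 Ω
  L: Z = jωL = j·3.142e+04·0.005 = 0 + j157.1 Ω
Step 3 — Series combination: Z_total = R + L = 50 + j157.1 Ω = 164.8∠72.3° Ω.

Z = 50 + j157.1 Ω = 164.8∠72.3° Ω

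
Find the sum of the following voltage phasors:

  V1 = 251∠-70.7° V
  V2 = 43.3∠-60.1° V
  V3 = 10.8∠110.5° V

Step 1 — Convert each phasor to rectangular form:
  V1 = 251·(cos(-70.7°) + j·sin(-70.7°)) = 82.96 - j236.9 V
  V2 = 43.3·(cos(-60.1°) + j·sin(-60.1°)) = 21.58 - j37.54 V
  V3 = 10.8·(cos(110.5°) + j·sin(110.5°)) = -3.782 + j10.12 V
Step 2 — Sum components: V_total = 100.8 - j264.3 V.
Step 3 — Convert to polar: |V_total| = 282.9 V, ∠V_total = -69.1°.

V_total = 282.9∠-69.1° V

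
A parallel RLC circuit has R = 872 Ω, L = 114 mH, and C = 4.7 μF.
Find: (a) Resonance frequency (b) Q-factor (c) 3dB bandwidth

Step 1 — Resonance: ω₀ = 1/√(LC) = 1/√(0.114·4.7e-06) = 1366 rad/s.
Step 2 — f₀ = ω₀/(2π) = 217.4 Hz.
Step 3 — Parallel Q: Q = R/(ω₀L) = 872/(1366·0.114) = 5.599.
Step 4 — Bandwidth: Δω = ω₀/Q = 244 rad/s; BW = Δω/(2π) = 38.83 Hz.

(a) f₀ = 217.4 Hz  (b) Q = 5.599  (c) BW = 38.83 Hz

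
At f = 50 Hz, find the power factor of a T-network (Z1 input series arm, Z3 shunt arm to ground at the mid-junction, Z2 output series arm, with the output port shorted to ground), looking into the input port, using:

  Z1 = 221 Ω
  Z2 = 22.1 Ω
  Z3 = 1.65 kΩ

Step 1 — Angular frequency: ω = 2π·f = 2π·50 = 314.2 rad/s.
Step 2 — Component impedances:
  Z1: Z = R = 221 Ω
  Z2: Z = R = 22.1 Ω
  Z3: Z = R = 1650 Ω
Step 3 — With the output port shorted to ground, the output series arm Z2 runs from the junction to ground; the shunt arm Z3 also runs from the junction to ground. They appear in parallel: Z3 || Z2 = 21.81 Ω.
Step 4 — Series with input arm Z1: Z_in = Z1 + (Z3 || Z2) = 242.8 Ω = 242.8∠0.0° Ω.
Step 5 — Power factor: PF = cos(φ) = Re(Z)/|Z| = 242.8/242.8 = 1.
Step 6 — Type: Im(Z) = 0 ⇒ unity (phase φ = 0.0°).

PF = 1 (unity, φ = 0.0°)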